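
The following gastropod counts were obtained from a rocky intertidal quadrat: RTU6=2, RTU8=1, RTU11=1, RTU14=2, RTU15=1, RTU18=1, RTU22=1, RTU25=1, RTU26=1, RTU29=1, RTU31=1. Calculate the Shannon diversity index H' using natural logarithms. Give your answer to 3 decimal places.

Total N = 2+1+1+2+1+1+1+1+1+1+1 = 13, so the proportions are 0.15385, 0.07692, 0.07692, 0.15385, 0.07692, 0.07692, 0.07692, 0.07692, 0.07692, 0.07692, 0.07692 (working shown to 5 dp, full precision carried).
Each pᵢ ln pᵢ term: 0.15385×(-1.87180)=-0.28797, 0.07692×(-2.56495)=-0.19730, 0.07692×(-2.56495)=-0.19730, 0.15385×(-1.87180)=-0.28797, 0.07692×(-2.56495)=-0.19730, 0.07692×(-2.56495)=-0.19730, 0.07692×(-2.56495)=-0.19730, 0.07692×(-2.56495)=-0.19730, 0.07692×(-2.56495)=-0.19730, 0.07692×(-2.56495)=-0.19730, 0.07692×(-2.56495)=-0.19730.
Sum = -2.35167, so H' = 2.352.

2.352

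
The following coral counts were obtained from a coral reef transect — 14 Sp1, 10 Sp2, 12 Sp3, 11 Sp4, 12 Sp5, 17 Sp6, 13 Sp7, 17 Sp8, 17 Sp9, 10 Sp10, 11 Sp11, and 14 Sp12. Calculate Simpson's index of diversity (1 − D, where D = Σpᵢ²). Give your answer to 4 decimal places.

Total N = 14+10+12+11+12+17+13+17+17+10+11+14 = 158, so the proportions are 0.088608, 0.063291, 0.075949, 0.06962, 0.075949, 0.107595, 0.082278, 0.107595, 0.107595, 0.063291, 0.06962, 0.088608 (working shown to 6 dp, full precision carried).
D = 0.088608² + 0.063291² + 0.075949² + 0.06962² + 0.075949² + 0.107595² + 0.082278² + 0.107595² + 0.107595² + 0.063291² + 0.06962² + 0.088608² = 0.007851 + 0.004006 + 0.005768 + 0.004847 + 0.005768 + 0.011577 + 0.006770 + 0.011577 + 0.011577 + 0.004006 + 0.004847 + 0.007851 = 0.086444.
So 1 − D = 0.913556, i.e. 0.9136 to 4 decimal places.

0.9136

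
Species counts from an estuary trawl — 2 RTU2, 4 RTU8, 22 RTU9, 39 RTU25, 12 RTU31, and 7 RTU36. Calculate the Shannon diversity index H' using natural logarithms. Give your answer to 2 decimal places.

1.42

Total N = 2+4+22+39+12+7 = 86, so the proportions are 0.0233, 0.0465, 0.2558, 0.4535, 0.1395, 0.0814 (working shown to 4 dp, full precision carried).
Each pᵢ ln pᵢ term: 0.0233×(-3.7612)=-0.0875, 0.0465×(-3.0681)=-0.1427, 0.2558×(-1.3633)=-0.3488, 0.4535×(-0.7908)=-0.3586, 0.1395×(-1.9694)=-0.2748, 0.0814×(-2.5084)=-0.2042.
Sum = -1.4165, so H' = 1.42.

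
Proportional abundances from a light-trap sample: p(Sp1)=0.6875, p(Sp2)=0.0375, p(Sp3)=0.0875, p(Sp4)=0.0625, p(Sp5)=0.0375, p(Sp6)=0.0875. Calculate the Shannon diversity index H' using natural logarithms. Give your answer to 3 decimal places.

1.103

Each pᵢ ln pᵢ term (working shown to 5 dp, full precision carried): 0.6875×(-0.37469)=-0.25760, 0.0375×(-3.28341)=-0.12313, 0.0875×(-2.43612)=-0.21316, 0.0625×(-2.77259)=-0.17329, 0.0375×(-3.28341)=-0.12313, 0.0875×(-2.43612)=-0.21316.
Sum = -1.10347, so H' = 1.103.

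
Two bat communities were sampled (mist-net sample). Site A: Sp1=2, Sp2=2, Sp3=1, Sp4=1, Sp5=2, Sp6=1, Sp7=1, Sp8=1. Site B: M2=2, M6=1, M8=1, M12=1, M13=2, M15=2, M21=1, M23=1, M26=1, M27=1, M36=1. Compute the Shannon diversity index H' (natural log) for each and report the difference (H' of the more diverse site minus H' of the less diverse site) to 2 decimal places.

Site A: N=11, proportions 0.1818, 0.1818, 0.0909, 0.0909, 0.1818, 0.0909, 0.0909, 0.0909, giving H' = 2.0198 (working shown to 4 dp, full precision carried).
Site B: N=14, proportions 0.1429, 0.0714, 0.0714, 0.0714, 0.1429, 0.1429, 0.0714, 0.0714, 0.0714, 0.0714, 0.0714, giving H' = 2.3420.
Difference = |2.0198 − 2.3420| = 0.3222, i.e. 0.32 to 2 decimal places.

0.32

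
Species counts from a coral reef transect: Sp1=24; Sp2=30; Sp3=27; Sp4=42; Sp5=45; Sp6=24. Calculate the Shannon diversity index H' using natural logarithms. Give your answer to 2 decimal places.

1.76

Total N = 24+30+27+42+45+24 = 192, so the proportions are 0.125, 0.1562, 0.1406, 0.2188, 0.2344, 0.125 (working shown to 4 dp, full precision carried).
Each pᵢ ln pᵢ term: 0.125×(-2.0794)=-0.2599, 0.1562×(-1.8563)=-0.2900, 0.1406×(-1.9617)=-0.2759, 0.2188×(-1.5198)=-0.3325, 0.2344×(-1.4508)=-0.3400, 0.125×(-2.0794)=-0.2599.
Sum = -1.7583, so H' = 1.76.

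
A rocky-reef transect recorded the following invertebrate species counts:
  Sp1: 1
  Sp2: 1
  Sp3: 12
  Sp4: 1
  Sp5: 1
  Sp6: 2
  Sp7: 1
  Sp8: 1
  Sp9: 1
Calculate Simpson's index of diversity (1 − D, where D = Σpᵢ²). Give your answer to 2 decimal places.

Total N = 1+1+12+1+1+2+1+1+1 = 21, so the proportions are 0.0476, 0.0476, 0.5714, 0.0476, 0.0476, 0.0952, 0.0476, 0.0476, 0.0476 (working shown to 4 dp, full precision carried).
D = 0.0476² + 0.0476² + 0.5714² + 0.0476² + 0.0476² + 0.0952² + 0.0476² + 0.0476² + 0.0476² = 0.0023 + 0.0023 + 0.3265 + 0.0023 + 0.0023 + 0.0091 + 0.0023 + 0.0023 + 0.0023 = 0.3515.
So 1 − D = 0.6485, i.e. 0.65 to 2 decimal places.

0.65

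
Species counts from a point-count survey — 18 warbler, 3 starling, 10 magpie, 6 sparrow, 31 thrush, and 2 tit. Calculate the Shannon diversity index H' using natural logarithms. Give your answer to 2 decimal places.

Total N = 18+3+10+6+31+2 = 70, so the proportions are 0.2571, 0.0429, 0.1429, 0.0857, 0.4429, 0.0286 (working shown to 4 dp, full precision carried).
Each pᵢ ln pᵢ term: 0.2571×(-1.3581)=-0.3492, 0.0429×(-3.1499)=-0.1350, 0.1429×(-1.9459)=-0.2780, 0.0857×(-2.4567)=-0.2106, 0.4429×(-0.8145)=-0.3607, 0.0286×(-3.5553)=-0.1016.
Sum = -1.4351, so H' = 1.44.

1.44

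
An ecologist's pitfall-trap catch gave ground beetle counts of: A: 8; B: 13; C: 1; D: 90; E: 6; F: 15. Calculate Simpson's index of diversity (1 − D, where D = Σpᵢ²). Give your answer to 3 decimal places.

0.514

Total N = 8+13+1+90+6+15 = 133, so the proportions are 0.06015, 0.09774, 0.00752, 0.67669, 0.04511, 0.11278 (working shown to 5 dp, full precision carried).
D = 0.06015² + 0.09774² + 0.00752² + 0.67669² + 0.04511² + 0.11278² = 0.00362 + 0.00955 + 0.00006 + 0.45791 + 0.00204 + 0.01272 = 0.48590.
So 1 − D = 0.51410, i.e. 0.514 to 3 decimal places.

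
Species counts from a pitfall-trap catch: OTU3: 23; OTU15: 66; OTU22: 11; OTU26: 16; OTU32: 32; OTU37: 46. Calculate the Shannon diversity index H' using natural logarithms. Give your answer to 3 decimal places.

Total N = 23+66+11+16+32+46 = 194, so the proportions are 0.11856, 0.34021, 0.0567, 0.08247, 0.16495, 0.23711 (working shown to 5 dp, full precision carried).
Each pᵢ ln pᵢ term: 0.11856×(-2.13236)=-0.25281, 0.34021×(-1.07820)=-0.36681, 0.0567×(-2.86996)=-0.16273, 0.08247×(-2.49527)=-0.20580, 0.16495×(-1.80212)=-0.29726, 0.23711×(-1.43922)=-0.34126.
Sum = -1.62666, so H' = 1.627.

1.627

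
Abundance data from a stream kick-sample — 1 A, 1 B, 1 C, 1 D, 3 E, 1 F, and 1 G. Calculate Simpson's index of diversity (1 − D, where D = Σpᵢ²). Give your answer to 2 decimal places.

Total N = 1+1+1+1+3+1+1 = 9, so the proportions are 0.11111, 0.11111, 0.11111, 0.11111, 0.33333, 0.11111, 0.11111 (working shown to 5 dp, full precision carried).
D = 0.11111² + 0.11111² + 0.11111² + 0.11111² + 0.33333² + 0.11111² + 0.11111² = 0.01235 + 0.01235 + 0.01235 + 0.01235 + 0.11111 + 0.01235 + 0.01235 = 0.18519.
So 1 − D = 0.81481, i.e. 0.81 to 2 decimal places.

0.81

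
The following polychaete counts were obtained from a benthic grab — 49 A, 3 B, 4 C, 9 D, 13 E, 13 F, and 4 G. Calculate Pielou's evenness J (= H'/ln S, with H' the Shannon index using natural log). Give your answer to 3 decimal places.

0.763

Total N = 49+3+4+9+13+13+4 = 95, so the proportions are 0.51579, 0.03158, 0.04211, 0.09474, 0.13684, 0.13684, 0.04211 (working shown to 5 dp, full precision carried).
H' = −Σ pᵢ ln pᵢ = −((-0.34148) + (-0.10911) + (-0.13337) + (-0.22326) + (-0.27217) + (-0.27217) + (-0.13337)) = 1.48494.
With S = 7 species, ln S = 1.94591, so J = 1.48494/1.94591 = 0.76311, i.e. 0.763 to 3 decimal places.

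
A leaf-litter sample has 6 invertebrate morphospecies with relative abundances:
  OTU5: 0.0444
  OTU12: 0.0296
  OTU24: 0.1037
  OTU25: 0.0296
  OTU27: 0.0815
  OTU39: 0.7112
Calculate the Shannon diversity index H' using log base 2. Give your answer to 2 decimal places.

1.48

Each pᵢ log₂ pᵢ term (working shown to 4 dp, full precision carried): 0.0444×(-4.4933)=-0.1995, 0.0296×(-5.0783)=-0.1503, 0.1037×(-3.2695)=-0.3390, 0.0296×(-5.0783)=-0.1503, 0.0815×(-3.6171)=-0.2948, 0.7112×(-0.4917)=-0.3497.
Sum = -1.4837, so H' = 1.48.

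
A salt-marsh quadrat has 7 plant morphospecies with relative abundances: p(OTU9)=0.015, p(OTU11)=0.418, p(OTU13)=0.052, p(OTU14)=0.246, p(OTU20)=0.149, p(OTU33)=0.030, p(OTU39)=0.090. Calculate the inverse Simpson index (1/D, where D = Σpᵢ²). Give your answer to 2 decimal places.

D = 0.015² + 0.418² + 0.052² + 0.246² + 0.149² + 0.03² + 0.09² = 0.000225 + 0.174724 + 0.002704 + 0.060516 + 0.022201 + 0.000900 + 0.008100 = 0.269370 (working shown to 6 dp, full precision carried).
So 1/D = 3.7124, i.e. 3.71 to 2 decimal places.

3.71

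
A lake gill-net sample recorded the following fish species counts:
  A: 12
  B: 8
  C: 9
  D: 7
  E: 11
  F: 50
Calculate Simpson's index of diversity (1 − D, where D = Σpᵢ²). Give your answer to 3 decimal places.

0.686

Total N = 12+8+9+7+11+50 = 97, so the proportions are 0.12371, 0.08247, 0.09278, 0.07216, 0.1134, 0.51546 (working shown to 5 dp, full precision carried).
D = 0.12371² + 0.08247² + 0.09278² + 0.07216² + 0.1134² + 0.51546² = 0.01530 + 0.00680 + 0.00861 + 0.00521 + 0.01286 + 0.26570 = 0.31449.
So 1 − D = 0.68551, i.e. 0.686 to 3 decimal places.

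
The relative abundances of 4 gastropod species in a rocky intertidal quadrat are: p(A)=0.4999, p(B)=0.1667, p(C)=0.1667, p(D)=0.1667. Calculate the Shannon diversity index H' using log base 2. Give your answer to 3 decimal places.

1.793

Each pᵢ log₂ pᵢ term (working shown to 5 dp, full precision carried): 0.4999×(-1.00029)=-0.50004, 0.1667×(-2.58467)=-0.43087, 0.1667×(-2.58467)=-0.43087, 0.1667×(-2.58467)=-0.43087.
Sum = -1.79264, so H' = 1.793.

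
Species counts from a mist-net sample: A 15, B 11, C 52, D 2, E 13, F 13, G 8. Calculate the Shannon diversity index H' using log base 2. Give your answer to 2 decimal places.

Total N = 15+11+52+2+13+13+8 = 114, so the proportions are 0.1316, 0.0965, 0.4561, 0.0175, 0.114, 0.114, 0.0702 (working shown to 4 dp, full precision carried).
Each pᵢ log₂ pᵢ term: 0.1316×(-2.9260)=-0.3850, 0.0965×(-3.3735)=-0.3255, 0.4561×(-1.1325)=-0.5166, 0.0175×(-5.8329)=-0.1023, 0.114×(-3.1325)=-0.3572, 0.114×(-3.1325)=-0.3572, 0.0702×(-3.8329)=-0.2690.
Sum = -2.3128, so H' = 2.31.

2.31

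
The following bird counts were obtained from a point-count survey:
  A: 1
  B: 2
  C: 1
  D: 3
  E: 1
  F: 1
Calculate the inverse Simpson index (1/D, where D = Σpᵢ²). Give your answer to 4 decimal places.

Total N = 1+2+1+3+1+1 = 9, so the proportions are 0.11111111, 0.22222222, 0.11111111, 0.33333333, 0.11111111, 0.11111111 (working shown to 8 dp, full precision carried).
D = 0.11111111² + 0.22222222² + 0.11111111² + 0.33333333² + 0.11111111² + 0.11111111² = 0.01234568 + 0.04938272 + 0.01234568 + 0.11111111 + 0.01234568 + 0.01234568 = 0.20987654.
So 1/D = 4.764706, i.e. 4.7647 to 4 decimal places.

4.7647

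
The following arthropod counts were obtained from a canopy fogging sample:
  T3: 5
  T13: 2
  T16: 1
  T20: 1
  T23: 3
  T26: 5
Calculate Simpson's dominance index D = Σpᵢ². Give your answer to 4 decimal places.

Total N = 5+2+1+1+3+5 = 17, so the proportions are 0.294118, 0.117647, 0.058824, 0.058824, 0.176471, 0.294118 (working shown to 6 dp, full precision carried).
D = 0.294118² + 0.117647² + 0.058824² + 0.058824² + 0.176471² + 0.294118² = 0.086505 + 0.013841 + 0.003460 + 0.003460 + 0.031142 + 0.086505 = 0.224913.
To 4 decimal places, D = 0.2249.

0.2249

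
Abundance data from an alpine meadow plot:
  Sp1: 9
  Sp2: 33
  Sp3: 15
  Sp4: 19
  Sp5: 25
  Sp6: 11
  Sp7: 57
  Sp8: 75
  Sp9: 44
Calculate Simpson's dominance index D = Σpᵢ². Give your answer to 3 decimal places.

Total N = 9+33+15+19+25+11+57+75+44 = 288, so the proportions are 0.03125, 0.114583, 0.052083, 0.065972, 0.086806, 0.038194, 0.197917, 0.260417, 0.152778 (working shown to 6 dp, full precision carried).
D = 0.03125² + 0.114583² + 0.052083² + 0.065972² + 0.086806² + 0.038194² + 0.197917² + 0.260417² + 0.152778² = 0.000977 + 0.013129 + 0.002713 + 0.004352 + 0.007535 + 0.001459 + 0.039171 + 0.067817 + 0.023341 = 0.160494.
To 3 decimal places, D = 0.160.

0.160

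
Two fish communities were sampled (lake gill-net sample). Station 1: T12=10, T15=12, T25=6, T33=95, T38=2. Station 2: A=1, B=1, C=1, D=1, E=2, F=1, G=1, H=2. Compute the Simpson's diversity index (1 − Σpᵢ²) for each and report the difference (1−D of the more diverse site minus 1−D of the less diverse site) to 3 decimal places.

0.456

Station 1: N=125, proportions 0.08, 0.096, 0.048, 0.76, 0.016, giving 1−D = 0.40422 (working shown to 5 dp, full precision carried).
Station 2: N=10, proportions 0.1, 0.1, 0.1, 0.1, 0.2, 0.1, 0.1, 0.2, giving 1−D = 0.86000.
Difference = |0.40422 − 0.86000| = 0.45578, i.e. 0.456 to 3 decimal places.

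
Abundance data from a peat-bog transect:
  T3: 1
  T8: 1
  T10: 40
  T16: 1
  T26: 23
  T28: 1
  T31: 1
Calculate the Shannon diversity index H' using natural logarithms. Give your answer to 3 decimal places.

Total N = 1+1+40+1+23+1+1 = 68, so the proportions are 0.01471, 0.01471, 0.58824, 0.01471, 0.33824, 0.01471, 0.01471 (working shown to 5 dp, full precision carried).
Each pᵢ ln pᵢ term: 0.01471×(-4.21951)=-0.06205, 0.01471×(-4.21951)=-0.06205, 0.58824×(-0.53063)=-0.31213, 0.01471×(-4.21951)=-0.06205, 0.33824×(-1.08401)=-0.36665, 0.01471×(-4.21951)=-0.06205, 0.01471×(-4.21951)=-0.06205.
Sum = -0.98904, so H' = 0.989.

0.989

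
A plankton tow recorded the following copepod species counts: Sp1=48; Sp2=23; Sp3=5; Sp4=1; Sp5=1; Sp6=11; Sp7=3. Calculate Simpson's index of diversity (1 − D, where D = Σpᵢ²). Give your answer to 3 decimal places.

Total N = 48+23+5+1+1+11+3 = 92, so the proportions are 0.52174, 0.25, 0.05435, 0.01087, 0.01087, 0.11957, 0.03261 (working shown to 5 dp, full precision carried).
D = 0.52174² + 0.25² + 0.05435² + 0.01087² + 0.01087² + 0.11957² + 0.03261² = 0.27221 + 0.06250 + 0.00295 + 0.00012 + 0.00012 + 0.01430 + 0.00106 = 0.35326.
So 1 − D = 0.64674, i.e. 0.647 to 3 decimal places.

0.647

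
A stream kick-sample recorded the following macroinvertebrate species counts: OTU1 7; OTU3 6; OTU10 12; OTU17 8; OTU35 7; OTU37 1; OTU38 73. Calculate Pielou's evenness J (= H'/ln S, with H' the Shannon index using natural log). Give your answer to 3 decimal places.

0.641

Total N = 7+6+12+8+7+1+73 = 114, so the proportions are 0.0614, 0.05263, 0.10526, 0.07018, 0.0614, 0.00877, 0.64035 (working shown to 5 dp, full precision carried).
H' = −Σ pᵢ ln pᵢ = −((-0.17133) + (-0.15497) + (-0.23698) + (-0.18644) + (-0.17133) + (-0.04155) + (-0.28543)) = 1.24803.
With S = 7 species, ln S = 1.94591, so J = 1.24803/1.94591 = 0.64136, i.e. 0.641 to 3 decimal places.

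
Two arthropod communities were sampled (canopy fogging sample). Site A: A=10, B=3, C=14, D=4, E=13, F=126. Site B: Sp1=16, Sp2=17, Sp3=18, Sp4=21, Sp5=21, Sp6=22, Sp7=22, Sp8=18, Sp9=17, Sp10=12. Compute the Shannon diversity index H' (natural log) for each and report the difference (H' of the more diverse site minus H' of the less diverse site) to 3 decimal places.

1.338

Site A: N=170, proportions 0.05882, 0.01765, 0.08235, 0.02353, 0.07647, 0.74118, giving H' = 0.95033 (working shown to 5 dp, full precision carried).
Site B: N=184, proportions 0.08696, 0.09239, 0.09783, 0.11413, 0.11413, 0.11957, 0.11957, 0.09783, 0.09239, 0.06522, giving H' = 2.28864.
Difference = |0.95033 − 2.28864| = 1.33831, i.e. 1.338 to 3 decimal places.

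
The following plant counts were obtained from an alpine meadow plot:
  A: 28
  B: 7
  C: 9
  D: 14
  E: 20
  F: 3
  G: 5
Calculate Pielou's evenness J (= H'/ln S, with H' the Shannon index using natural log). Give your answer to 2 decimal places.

Total N = 28+7+9+14+20+3+5 = 86, so the proportions are 0.3256, 0.0814, 0.1047, 0.1628, 0.2326, 0.0349, 0.0581 (working shown to 4 dp, full precision carried).
H' = −Σ pᵢ ln pᵢ = −((-0.3653) + (-0.2042) + (-0.2362) + (-0.2955) + (-0.3392) + (-0.1171) + (-0.1654)) = 1.7229.
With S = 7 species, ln S = 1.9459, so J = 1.7229/1.9459 = 0.8854, i.e. 0.89 to 2 decimal places.

0.89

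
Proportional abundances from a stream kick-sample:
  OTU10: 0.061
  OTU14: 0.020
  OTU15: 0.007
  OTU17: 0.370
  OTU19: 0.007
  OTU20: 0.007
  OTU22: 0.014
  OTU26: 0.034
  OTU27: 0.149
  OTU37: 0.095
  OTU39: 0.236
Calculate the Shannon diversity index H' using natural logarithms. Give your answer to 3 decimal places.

1.744

Each pᵢ ln pᵢ term (working shown to 5 dp, full precision carried): 0.061×(-2.79688)=-0.17061, 0.02×(-3.91202)=-0.07824, 0.007×(-4.96185)=-0.03473, 0.37×(-0.99425)=-0.36787, 0.007×(-4.96185)=-0.03473, 0.007×(-4.96185)=-0.03473, 0.014×(-4.26870)=-0.05976, 0.034×(-3.38139)=-0.11497, 0.149×(-1.90381)=-0.28367, 0.095×(-2.35388)=-0.22362, 0.236×(-1.44392)=-0.34077.
Sum = -1.74370, so H' = 1.744.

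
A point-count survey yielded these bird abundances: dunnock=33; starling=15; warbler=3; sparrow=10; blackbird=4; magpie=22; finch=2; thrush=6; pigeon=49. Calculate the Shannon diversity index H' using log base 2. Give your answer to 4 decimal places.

2.5742

Total N = 33+15+3+10+4+22+2+6+49 = 144, so the proportions are 0.229167, 0.104167, 0.020833, 0.069444, 0.027778, 0.152778, 0.013889, 0.041667, 0.340278 (working shown to 6 dp, full precision carried).
Each pᵢ log₂ pᵢ term: 0.229167×(-2.125531)=-0.487101, 0.104167×(-3.263034)=-0.339899, 0.020833×(-5.584963)=-0.116353, 0.069444×(-3.847997)=-0.267222, 0.027778×(-5.169925)=-0.143609, 0.152778×(-2.710493)=-0.414103, 0.013889×(-6.169925)=-0.085693, 0.041667×(-4.584963)=-0.191040, 0.340278×(-1.555215)=-0.529205.
Sum = -2.574226, so H' = 2.5742.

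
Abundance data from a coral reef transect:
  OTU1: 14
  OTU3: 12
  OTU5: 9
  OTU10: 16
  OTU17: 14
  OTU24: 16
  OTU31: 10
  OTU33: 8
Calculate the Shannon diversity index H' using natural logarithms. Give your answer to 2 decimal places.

2.05

Total N = 14+12+9+16+14+16+10+8 = 99, so the proportions are 0.1414, 0.1212, 0.0909, 0.1616, 0.1414, 0.1616, 0.101, 0.0808 (working shown to 4 dp, full precision carried).
Each pᵢ ln pᵢ term: 0.1414×(-1.9561)=-0.2766, 0.1212×(-2.1102)=-0.2558, 0.0909×(-2.3979)=-0.2180, 0.1616×(-1.8225)=-0.2946, 0.1414×(-1.9561)=-0.2766, 0.1616×(-1.8225)=-0.2946, 0.101×(-2.2925)=-0.2316, 0.0808×(-2.5157)=-0.2033.
Sum = -2.0510, so H' = 2.05.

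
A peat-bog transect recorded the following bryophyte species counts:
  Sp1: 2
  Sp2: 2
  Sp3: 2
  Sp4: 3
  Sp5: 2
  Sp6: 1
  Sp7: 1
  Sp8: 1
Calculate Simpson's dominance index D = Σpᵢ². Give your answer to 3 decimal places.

0.143

Total N = 2+2+2+3+2+1+1+1 = 14, so the proportions are 0.14286, 0.14286, 0.14286, 0.21429, 0.14286, 0.07143, 0.07143, 0.07143 (working shown to 5 dp, full precision carried).
D = 0.14286² + 0.14286² + 0.14286² + 0.21429² + 0.14286² + 0.07143² + 0.07143² + 0.07143² = 0.02041 + 0.02041 + 0.02041 + 0.04592 + 0.02041 + 0.00510 + 0.00510 + 0.00510 = 0.14286.
To 3 decimal places, D = 0.143.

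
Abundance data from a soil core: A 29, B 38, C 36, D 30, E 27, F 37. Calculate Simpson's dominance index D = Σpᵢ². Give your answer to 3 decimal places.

0.170

Total N = 29+38+36+30+27+37 = 197, so the proportions are 0.14721, 0.19289, 0.18274, 0.15228, 0.13706, 0.18782 (working shown to 5 dp, full precision carried).
D = 0.14721² + 0.19289² + 0.18274² + 0.15228² + 0.13706² + 0.18782² = 0.02167 + 0.03721 + 0.03339 + 0.02319 + 0.01878 + 0.03528 = 0.16952.
To 3 decimal places, D = 0.170.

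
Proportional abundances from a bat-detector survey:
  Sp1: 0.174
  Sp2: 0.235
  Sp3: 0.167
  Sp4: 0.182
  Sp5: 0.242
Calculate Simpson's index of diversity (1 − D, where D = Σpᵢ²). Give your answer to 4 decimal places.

D = 0.174² + 0.235² + 0.167² + 0.182² + 0.242² = 0.030276 + 0.055225 + 0.027889 + 0.033124 + 0.058564 = 0.205078 (working shown to 6 dp, full precision carried).
So 1 − D = 0.794922, i.e. 0.7949 to 4 decimal places.

0.7949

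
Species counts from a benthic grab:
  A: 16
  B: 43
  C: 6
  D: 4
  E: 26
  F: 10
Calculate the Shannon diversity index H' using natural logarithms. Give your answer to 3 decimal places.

Total N = 16+43+6+4+26+10 = 105, so the proportions are 0.15238, 0.40952, 0.05714, 0.0381, 0.24762, 0.09524 (working shown to 5 dp, full precision carried).
Each pᵢ ln pᵢ term: 0.15238×(-1.88137)=-0.28669, 0.40952×(-0.89276)=-0.36561, 0.05714×(-2.86220)=-0.16355, 0.0381×(-3.26767)=-0.12448, 0.24762×(-1.39586)=-0.34564, 0.09524×(-2.35138)=-0.22394.
Sum = -1.50991, so H' = 1.510.

1.510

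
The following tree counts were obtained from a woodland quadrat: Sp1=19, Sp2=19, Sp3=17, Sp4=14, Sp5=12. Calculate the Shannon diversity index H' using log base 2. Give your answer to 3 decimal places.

Total N = 19+19+17+14+12 = 81, so the proportions are 0.23457, 0.23457, 0.20988, 0.17284, 0.14815 (working shown to 5 dp, full precision carried).
Each pᵢ log₂ pᵢ term: 0.23457×(-2.09192)=-0.49070, 0.23457×(-2.09192)=-0.49070, 0.20988×(-2.25239)=-0.47272, 0.17284×(-2.53250)=-0.43772, 0.14815×(-2.75489)=-0.40813.
Sum = -2.29997, so H' = 2.300.

2.300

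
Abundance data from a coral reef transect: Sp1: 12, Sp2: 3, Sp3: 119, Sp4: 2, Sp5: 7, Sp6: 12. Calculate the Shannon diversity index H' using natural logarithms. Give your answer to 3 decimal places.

0.871

Total N = 12+3+119+2+7+12 = 155, so the proportions are 0.07742, 0.01935, 0.76774, 0.0129, 0.04516, 0.07742 (working shown to 5 dp, full precision carried).
Each pᵢ ln pᵢ term: 0.07742×(-2.55852)=-0.19808, 0.01935×(-3.94481)=-0.07635, 0.76774×(-0.26430)=-0.20292, 0.0129×(-4.35028)=-0.05613, 0.04516×(-3.09751)=-0.13989, 0.07742×(-2.55852)=-0.19808.
Sum = -0.87144, so H' = 0.871.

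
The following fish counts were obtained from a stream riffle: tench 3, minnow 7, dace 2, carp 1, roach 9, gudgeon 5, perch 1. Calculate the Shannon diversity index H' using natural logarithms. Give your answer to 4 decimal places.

1.6849

Total N = 3+7+2+1+9+5+1 = 28, so the proportions are 0.107143, 0.25, 0.071429, 0.035714, 0.321429, 0.178571, 0.035714 (working shown to 6 dp, full precision carried).
Each pᵢ ln pᵢ term: 0.107143×(-2.233592)=-0.239313, 0.25×(-1.386294)=-0.346574, 0.071429×(-2.639057)=-0.188504, 0.035714×(-3.332205)=-0.119007, 0.321429×(-1.134980)=-0.364815, 0.178571×(-1.722767)=-0.307637, 0.035714×(-3.332205)=-0.119007.
Sum = -1.684858, so H' = 1.6849.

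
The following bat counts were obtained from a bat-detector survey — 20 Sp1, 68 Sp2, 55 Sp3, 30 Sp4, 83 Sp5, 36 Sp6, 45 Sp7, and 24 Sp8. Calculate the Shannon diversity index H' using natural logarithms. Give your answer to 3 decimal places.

Total N = 20+68+55+30+83+36+45+24 = 361, so the proportions are 0.0554, 0.18837, 0.15235, 0.0831, 0.22992, 0.09972, 0.12465, 0.06648 (working shown to 5 dp, full precision carried).
Each pᵢ ln pᵢ term: 0.0554×(-2.89315)=-0.16029, 0.18837×(-1.66937)=-0.31445, 0.15235×(-1.88154)=-0.28666, 0.0831×(-2.48768)=-0.20673, 0.22992×(-1.47004)=-0.33799, 0.09972×(-2.30536)=-0.22990, 0.12465×(-2.08222)=-0.25956, 0.06648×(-2.71082)=-0.18022.
Sum = -1.97579, so H' = 1.976.

1.976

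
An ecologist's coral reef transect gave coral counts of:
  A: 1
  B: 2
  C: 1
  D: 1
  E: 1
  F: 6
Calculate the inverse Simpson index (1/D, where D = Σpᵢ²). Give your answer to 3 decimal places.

3.273

Total N = 1+2+1+1+1+6 = 12, so the proportions are 0.0833333, 0.1666667, 0.0833333, 0.0833333, 0.0833333, 0.5 (working shown to 7 dp, full precision carried).
D = 0.0833333² + 0.1666667² + 0.0833333² + 0.0833333² + 0.0833333² + 0.5² = 0.0069444 + 0.0277778 + 0.0069444 + 0.0069444 + 0.0069444 + 0.2500000 = 0.3055556.
So 1/D = 3.27273, i.e. 3.273 to 3 decimal places.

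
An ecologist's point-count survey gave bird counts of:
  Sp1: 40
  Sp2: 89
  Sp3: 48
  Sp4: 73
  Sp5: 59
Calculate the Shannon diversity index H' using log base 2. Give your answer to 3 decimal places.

2.264

Total N = 40+89+48+73+59 = 309, so the proportions are 0.12945, 0.28803, 0.15534, 0.23625, 0.19094 (working shown to 5 dp, full precision carried).
Each pᵢ log₂ pᵢ term: 0.12945×(-2.94953)=-0.38182, 0.28803×(-1.79573)=-0.51722, 0.15534×(-2.68650)=-0.41732, 0.23625×(-2.08164)=-0.49178, 0.19094×(-2.38882)=-0.45612.
Sum = -2.26425, so H' = 2.264.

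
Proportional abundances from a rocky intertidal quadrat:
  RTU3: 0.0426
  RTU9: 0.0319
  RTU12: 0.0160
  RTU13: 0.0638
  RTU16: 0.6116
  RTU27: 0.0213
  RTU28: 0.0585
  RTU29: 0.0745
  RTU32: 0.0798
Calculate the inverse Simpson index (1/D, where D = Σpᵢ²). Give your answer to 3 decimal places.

2.519

D = 0.0426² + 0.0319² + 0.016² + 0.0638² + 0.6116² + 0.0213² + 0.0585² + 0.0745² + 0.0798² = 0.001815 + 0.001018 + 0.000256 + 0.004070 + 0.374055 + 0.000454 + 0.003422 + 0.005550 + 0.006368 = 0.397008 (working shown to 6 dp, full precision carried).
So 1/D = 2.51884, i.e. 2.519 to 3 decimal places.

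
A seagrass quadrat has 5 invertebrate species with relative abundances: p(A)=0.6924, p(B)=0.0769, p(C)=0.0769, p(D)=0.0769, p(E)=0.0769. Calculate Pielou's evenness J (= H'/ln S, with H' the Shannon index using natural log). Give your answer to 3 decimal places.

H' = −Σ pᵢ ln pᵢ = −((-0.25452) + (-0.19727) + (-0.19727) + (-0.19727) + (-0.19727)) = 1.04359 (working shown to 5 dp, full precision carried).
With S = 5 species, ln S = 1.60944, so J = 1.04359/1.60944 = 0.64842, i.e. 0.648 to 3 decimal places.

0.648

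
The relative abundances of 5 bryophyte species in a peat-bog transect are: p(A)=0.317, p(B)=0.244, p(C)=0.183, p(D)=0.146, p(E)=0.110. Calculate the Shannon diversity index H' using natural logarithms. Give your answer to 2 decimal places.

1.54

Each pᵢ ln pᵢ term (working shown to 4 dp, full precision carried): 0.317×(-1.1489)=-0.3642, 0.244×(-1.4106)=-0.3442, 0.183×(-1.6983)=-0.3108, 0.146×(-1.9241)=-0.2809, 0.11×(-2.2073)=-0.2428.
Sum = -1.5429, so H' = 1.54.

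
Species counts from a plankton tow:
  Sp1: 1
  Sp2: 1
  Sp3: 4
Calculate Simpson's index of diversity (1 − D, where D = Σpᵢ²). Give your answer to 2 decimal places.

0.50

Total N = 1+1+4 = 6, so the proportions are 0.1667, 0.1667, 0.6667 (working shown to 4 dp, full precision carried).
D = 0.1667² + 0.1667² + 0.6667² = 0.0278 + 0.0278 + 0.4444 = 0.5000.
So 1 − D = 0.5000, i.e. 0.50 to 2 decimal places.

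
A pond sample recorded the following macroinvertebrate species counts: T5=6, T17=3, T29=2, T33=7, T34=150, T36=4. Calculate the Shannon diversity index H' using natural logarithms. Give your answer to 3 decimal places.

0.577

Total N = 6+3+2+7+150+4 = 172, so the proportions are 0.03488, 0.01744, 0.01163, 0.0407, 0.87209, 0.02326 (working shown to 5 dp, full precision carried).
Each pᵢ ln pᵢ term: 0.03488×(-3.35574)=-0.11706, 0.01744×(-4.04888)=-0.07062, 0.01163×(-4.45435)=-0.05179, 0.0407×(-3.20158)=-0.13030, 0.87209×(-0.13686)=-0.11935, 0.02326×(-3.76120)=-0.08747.
Sum = -0.57660, so H' = 0.577.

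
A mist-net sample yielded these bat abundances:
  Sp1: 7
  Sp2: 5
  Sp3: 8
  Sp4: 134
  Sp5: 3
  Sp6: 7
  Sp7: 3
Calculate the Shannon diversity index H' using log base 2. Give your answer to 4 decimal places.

Total N = 7+5+8+134+3+7+3 = 167, so the proportions are 0.041916, 0.02994, 0.047904, 0.802395, 0.017964, 0.041916, 0.017964 (working shown to 6 dp, full precision carried).
Each pᵢ log₂ pᵢ term: 0.041916×(-4.576349)=-0.191823, 0.02994×(-5.061776)=-0.151550, 0.047904×(-4.383704)=-0.209998, 0.802395×(-0.317615)=-0.254853, 0.017964×(-5.798742)=-0.104169, 0.041916×(-4.576349)=-0.191823, 0.017964×(-5.798742)=-0.104169.
Sum = -1.208385, so H' = 1.2084.

1.2084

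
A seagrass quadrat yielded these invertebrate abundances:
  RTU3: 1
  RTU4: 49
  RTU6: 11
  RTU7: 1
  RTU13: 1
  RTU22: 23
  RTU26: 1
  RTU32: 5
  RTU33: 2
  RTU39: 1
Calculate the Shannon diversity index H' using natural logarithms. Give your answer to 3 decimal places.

1.410

Total N = 1+49+11+1+1+23+1+5+2+1 = 95, so the proportions are 0.01053, 0.51579, 0.11579, 0.01053, 0.01053, 0.24211, 0.01053, 0.05263, 0.02105, 0.01053 (working shown to 5 dp, full precision carried).
Each pᵢ ln pᵢ term: 0.01053×(-4.55388)=-0.04794, 0.51579×(-0.66206)=-0.34148, 0.11579×(-2.15598)=-0.24964, 0.01053×(-4.55388)=-0.04794, 0.01053×(-4.55388)=-0.04794, 0.24211×(-1.41838)=-0.34340, 0.01053×(-4.55388)=-0.04794, 0.05263×(-2.94444)=-0.15497, 0.02105×(-3.86073)=-0.08128, 0.01053×(-4.55388)=-0.04794.
Sum = -1.41045, so H' = 1.410.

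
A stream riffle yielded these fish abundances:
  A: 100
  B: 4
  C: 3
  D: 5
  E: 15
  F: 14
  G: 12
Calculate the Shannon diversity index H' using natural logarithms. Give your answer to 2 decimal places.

Total N = 100+4+3+5+15+14+12 = 153, so the proportions are 0.6536, 0.0261, 0.0196, 0.0327, 0.098, 0.0915, 0.0784 (working shown to 4 dp, full precision carried).
Each pᵢ ln pᵢ term: 0.6536×(-0.4253)=-0.2780, 0.0261×(-3.6441)=-0.0953, 0.0196×(-3.9318)=-0.0771, 0.0327×(-3.4210)=-0.1118, 0.098×(-2.3224)=-0.2277, 0.0915×(-2.3914)=-0.2188, 0.0784×(-2.5455)=-0.1996.
Sum = -1.2083, so H' = 1.21.

1.21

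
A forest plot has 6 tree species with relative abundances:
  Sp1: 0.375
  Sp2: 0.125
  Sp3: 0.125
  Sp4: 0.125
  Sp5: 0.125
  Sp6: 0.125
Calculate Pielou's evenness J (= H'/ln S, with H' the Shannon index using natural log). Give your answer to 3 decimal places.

0.931

H' = −Σ pᵢ ln pᵢ = −((-0.36781) + (-0.25993) + (-0.25993) + (-0.25993) + (-0.25993) + (-0.25993)) = 1.66746 (working shown to 5 dp, full precision carried).
With S = 6 species, ln S = 1.79176, so J = 1.66746/1.79176 = 0.93063, i.e. 0.931 to 3 decimal places.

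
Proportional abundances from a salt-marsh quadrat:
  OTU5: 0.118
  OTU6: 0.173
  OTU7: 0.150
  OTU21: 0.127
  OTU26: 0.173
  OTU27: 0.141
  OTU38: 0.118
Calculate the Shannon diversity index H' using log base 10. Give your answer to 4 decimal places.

Each pᵢ log₁₀ pᵢ term (working shown to 6 dp, full precision carried): 0.118×(-0.928118)=-0.109518, 0.173×(-0.761954)=-0.131818, 0.15×(-0.823909)=-0.123586, 0.127×(-0.896196)=-0.113817, 0.173×(-0.761954)=-0.131818, 0.141×(-0.850781)=-0.119960, 0.118×(-0.928118)=-0.109518.
Sum = -0.840035, so H' = 0.8400.

0.8400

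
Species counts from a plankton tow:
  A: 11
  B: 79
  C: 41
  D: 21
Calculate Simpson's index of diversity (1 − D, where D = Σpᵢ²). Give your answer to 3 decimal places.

0.633

Total N = 11+79+41+21 = 152, so the proportions are 0.07237, 0.51974, 0.26974, 0.13816 (working shown to 5 dp, full precision carried).
D = 0.07237² + 0.51974² + 0.26974² + 0.13816² = 0.00524 + 0.27013 + 0.07276 + 0.01909 = 0.36721.
So 1 − D = 0.63279, i.e. 0.633 to 3 decimal places.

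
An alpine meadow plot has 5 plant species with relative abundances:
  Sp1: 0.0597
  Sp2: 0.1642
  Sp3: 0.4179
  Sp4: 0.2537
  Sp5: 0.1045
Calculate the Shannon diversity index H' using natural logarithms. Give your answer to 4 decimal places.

Each pᵢ ln pᵢ term (working shown to 6 dp, full precision carried): 0.0597×(-2.818423)=-0.168260, 0.1642×(-1.806670)=-0.296655, 0.4179×(-0.872513)=-0.364623, 0.2537×(-1.371603)=-0.347976, 0.1045×(-2.258568)=-0.236020.
Sum = -1.413534, so H' = 1.4135.

1.4135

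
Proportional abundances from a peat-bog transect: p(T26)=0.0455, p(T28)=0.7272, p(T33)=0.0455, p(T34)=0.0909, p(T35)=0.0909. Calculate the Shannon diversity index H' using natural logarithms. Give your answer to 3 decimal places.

Each pᵢ ln pᵢ term (working shown to 5 dp, full precision carried): 0.0455×(-3.09004)=-0.14060, 0.7272×(-0.31855)=-0.23165, 0.0455×(-3.09004)=-0.14060, 0.0909×(-2.39800)=-0.21798, 0.0909×(-2.39800)=-0.21798.
Sum = -0.94880, so H' = 0.949.

0.949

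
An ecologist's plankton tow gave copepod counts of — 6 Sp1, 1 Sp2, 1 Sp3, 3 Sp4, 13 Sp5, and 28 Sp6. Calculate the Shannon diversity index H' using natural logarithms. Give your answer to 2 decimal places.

Total N = 6+1+1+3+13+28 = 52, so the proportions are 0.1154, 0.0192, 0.0192, 0.0577, 0.25, 0.5385 (working shown to 4 dp, full precision carried).
Each pᵢ ln pᵢ term: 0.1154×(-2.1595)=-0.2492, 0.0192×(-3.9512)=-0.0760, 0.0192×(-3.9512)=-0.0760, 0.0577×(-2.8526)=-0.1646, 0.25×(-1.3863)=-0.3466, 0.5385×(-0.6190)=-0.3333.
Sum = -1.2456, so H' = 1.25.

1.25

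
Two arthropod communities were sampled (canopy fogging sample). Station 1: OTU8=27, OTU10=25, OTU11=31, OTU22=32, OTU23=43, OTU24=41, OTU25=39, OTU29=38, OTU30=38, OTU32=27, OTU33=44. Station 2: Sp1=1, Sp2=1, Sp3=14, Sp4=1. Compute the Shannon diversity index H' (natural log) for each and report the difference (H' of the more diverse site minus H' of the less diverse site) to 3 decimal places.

Station 1: N=385, proportions 0.07013, 0.06494, 0.08052, 0.08312, 0.11169, 0.10649, 0.1013, 0.0987, 0.0987, 0.07013, 0.11429, giving H' = 2.38017 (working shown to 5 dp, full precision carried).
Station 2: N=17, proportions 0.05882, 0.05882, 0.82353, 0.05882, giving H' = 0.65987.
Difference = |2.38017 − 0.65987| = 1.72030, i.e. 1.720 to 3 decimal places.

1.720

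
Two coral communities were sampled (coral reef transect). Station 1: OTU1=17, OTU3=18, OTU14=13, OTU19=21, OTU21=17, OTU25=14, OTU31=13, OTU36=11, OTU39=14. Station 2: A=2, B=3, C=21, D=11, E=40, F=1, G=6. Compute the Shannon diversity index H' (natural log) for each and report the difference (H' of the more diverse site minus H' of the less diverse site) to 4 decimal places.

Station 1: N=138, proportions 0.123188, 0.130435, 0.094203, 0.152174, 0.123188, 0.101449, 0.094203, 0.07971, 0.101449, giving H' = 2.179065 (working shown to 6 dp, full precision carried).
Station 2: N=84, proportions 0.02381, 0.035714, 0.25, 0.130952, 0.47619, 0.011905, 0.071429, giving H' = 1.415344.
Difference = |2.179065 − 1.415344| = 0.763721, i.e. 0.7637 to 4 decimal places.

0.7637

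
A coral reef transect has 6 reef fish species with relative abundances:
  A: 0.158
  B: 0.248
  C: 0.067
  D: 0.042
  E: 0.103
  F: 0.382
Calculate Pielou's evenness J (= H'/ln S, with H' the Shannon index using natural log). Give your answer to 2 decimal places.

H' = −Σ pᵢ ln pᵢ = −((-0.2915) + (-0.3458) + (-0.1811) + (-0.1331) + (-0.2341) + (-0.3676)) = 1.5533 (working shown to 4 dp, full precision carried).
With S = 6 species, ln S = 1.7918, so J = 1.5533/1.7918 = 0.8669, i.e. 0.87 to 2 decimal places.

0.87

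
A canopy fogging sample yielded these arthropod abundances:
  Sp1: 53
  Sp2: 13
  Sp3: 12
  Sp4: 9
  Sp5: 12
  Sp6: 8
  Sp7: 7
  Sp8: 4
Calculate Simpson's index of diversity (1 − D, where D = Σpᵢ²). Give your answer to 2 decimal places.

0.75

Total N = 53+13+12+9+12+8+7+4 = 118, so the proportions are 0.4492, 0.1102, 0.1017, 0.0763, 0.1017, 0.0678, 0.0593, 0.0339 (working shown to 4 dp, full precision carried).
D = 0.4492² + 0.1102² + 0.1017² + 0.0763² + 0.1017² + 0.0678² + 0.0593² + 0.0339² = 0.2017 + 0.0121 + 0.0103 + 0.0058 + 0.0103 + 0.0046 + 0.0035 + 0.0011 = 0.2496.
So 1 − D = 0.7504, i.e. 0.75 to 2 decimal places.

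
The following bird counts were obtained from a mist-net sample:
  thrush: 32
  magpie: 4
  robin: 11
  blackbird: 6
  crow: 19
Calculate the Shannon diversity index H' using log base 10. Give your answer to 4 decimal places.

Total N = 32+4+11+6+19 = 72, so the proportions are 0.444444, 0.055556, 0.152778, 0.083333, 0.263889 (working shown to 6 dp, full precision carried).
Each pᵢ log₁₀ pᵢ term: 0.444444×(-0.352183)=-0.156526, 0.055556×(-1.255273)=-0.069737, 0.152778×(-0.815940)=-0.124657, 0.083333×(-1.079181)=-0.089932, 0.263889×(-0.578579)=-0.152681.
Sum = -0.593533, so H' = 0.5935.

0.5935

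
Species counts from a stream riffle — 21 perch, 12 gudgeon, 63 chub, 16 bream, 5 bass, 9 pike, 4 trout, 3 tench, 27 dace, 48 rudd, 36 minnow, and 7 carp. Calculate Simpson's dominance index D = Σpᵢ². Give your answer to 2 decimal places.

0.15

Total N = 21+12+63+16+5+9+4+3+27+48+36+7 = 251, so the proportions are 0.0837, 0.0478, 0.251, 0.0637, 0.0199, 0.0359, 0.0159, 0.012, 0.1076, 0.1912, 0.1434, 0.0279 (working shown to 4 dp, full precision carried).
D = 0.0837² + 0.0478² + 0.251² + 0.0637² + 0.0199² + 0.0359² + 0.0159² + 0.012² + 0.1076² + 0.1912² + 0.1434² + 0.0279² = 0.0070 + 0.0023 + 0.0630 + 0.0041 + 0.0004 + 0.0013 + 0.0003 + 0.0001 + 0.0116 + 0.0366 + 0.0206 + 0.0008 = 0.1479.
To 2 decimal places, D = 0.15.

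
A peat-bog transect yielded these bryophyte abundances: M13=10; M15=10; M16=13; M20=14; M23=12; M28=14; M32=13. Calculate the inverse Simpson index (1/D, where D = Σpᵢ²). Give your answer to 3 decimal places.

6.886

Total N = 10+10+13+14+12+14+13 = 86, so the proportions are 0.1162791, 0.1162791, 0.1511628, 0.1627907, 0.1395349, 0.1627907, 0.1511628 (working shown to 7 dp, full precision carried).
D = 0.1162791² + 0.1162791² + 0.1511628² + 0.1627907² + 0.1395349² + 0.1627907² + 0.1511628² = 0.0135208 + 0.0135208 + 0.0228502 + 0.0265008 + 0.0194700 + 0.0265008 + 0.0228502 = 0.1452136.
So 1/D = 6.88641, i.e. 6.886 to 3 decimal places.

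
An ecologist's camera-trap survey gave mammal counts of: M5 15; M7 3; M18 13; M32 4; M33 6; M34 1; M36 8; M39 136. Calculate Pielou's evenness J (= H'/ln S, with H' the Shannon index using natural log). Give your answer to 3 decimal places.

Total N = 15+3+13+4+6+1+8+136 = 186, so the proportions are 0.08065, 0.01613, 0.06989, 0.02151, 0.03226, 0.00538, 0.04301, 0.73118 (working shown to 5 dp, full precision carried).
H' = −Σ pᵢ ln pᵢ = −((-0.20304) + (-0.06657) + (-0.18597) + (-0.08257) + (-0.11077) + (-0.02810) + (-0.13532) + (-0.22893)) = 1.04127.
With S = 8 species, ln S = 2.07944, so J = 1.04127/2.07944 = 0.50074, i.e. 0.501 to 3 decimal places.

0.501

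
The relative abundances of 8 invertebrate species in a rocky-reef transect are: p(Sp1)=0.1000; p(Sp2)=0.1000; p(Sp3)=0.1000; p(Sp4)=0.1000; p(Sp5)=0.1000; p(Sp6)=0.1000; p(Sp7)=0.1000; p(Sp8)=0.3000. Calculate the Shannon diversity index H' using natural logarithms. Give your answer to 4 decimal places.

1.9730

Each pᵢ ln pᵢ term (working shown to 6 dp, full precision carried): 0.1×(-2.302585)=-0.230259, 0.1×(-2.302585)=-0.230259, 0.1×(-2.302585)=-0.230259, 0.1×(-2.302585)=-0.230259, 0.1×(-2.302585)=-0.230259, 0.1×(-2.302585)=-0.230259, 0.1×(-2.302585)=-0.230259, 0.3×(-1.203973)=-0.361192.
Sum = -1.973001, so H' = 1.9730.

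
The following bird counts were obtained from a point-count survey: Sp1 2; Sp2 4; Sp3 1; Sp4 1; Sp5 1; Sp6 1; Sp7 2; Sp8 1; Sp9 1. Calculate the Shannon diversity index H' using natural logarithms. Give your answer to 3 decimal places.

2.045

Total N = 2+4+1+1+1+1+2+1+1 = 14, so the proportions are 0.14286, 0.28571, 0.07143, 0.07143, 0.07143, 0.07143, 0.14286, 0.07143, 0.07143 (working shown to 5 dp, full precision carried).
Each pᵢ ln pᵢ term: 0.14286×(-1.94591)=-0.27799, 0.28571×(-1.25276)=-0.35793, 0.07143×(-2.63906)=-0.18850, 0.07143×(-2.63906)=-0.18850, 0.07143×(-2.63906)=-0.18850, 0.07143×(-2.63906)=-0.18850, 0.14286×(-1.94591)=-0.27799, 0.07143×(-2.63906)=-0.18850, 0.07143×(-2.63906)=-0.18850.
Sum = -2.04493, so H' = 2.045.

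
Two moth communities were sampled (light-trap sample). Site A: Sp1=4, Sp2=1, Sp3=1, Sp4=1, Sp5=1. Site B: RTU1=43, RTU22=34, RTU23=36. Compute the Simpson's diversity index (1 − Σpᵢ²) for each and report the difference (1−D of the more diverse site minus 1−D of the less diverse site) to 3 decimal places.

0.024

Site A: N=8, proportions 0.5, 0.125, 0.125, 0.125, 0.125, giving 1−D = 0.68750 (working shown to 5 dp, full precision carried).
Site B: N=113, proportions 0.38053, 0.30088, 0.31858, giving 1−D = 0.66317.
Difference = |0.68750 − 0.66317| = 0.02433, i.e. 0.024 to 3 decimal places.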